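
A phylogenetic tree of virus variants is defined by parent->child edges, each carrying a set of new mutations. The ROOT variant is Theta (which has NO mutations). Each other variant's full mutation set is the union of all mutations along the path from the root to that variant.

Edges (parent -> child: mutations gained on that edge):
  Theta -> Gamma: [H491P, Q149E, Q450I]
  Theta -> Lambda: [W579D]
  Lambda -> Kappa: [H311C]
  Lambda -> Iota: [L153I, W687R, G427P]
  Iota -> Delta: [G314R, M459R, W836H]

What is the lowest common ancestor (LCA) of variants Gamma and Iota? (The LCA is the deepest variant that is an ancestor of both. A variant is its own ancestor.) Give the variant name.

Path from root to Gamma: Theta -> Gamma
  ancestors of Gamma: {Theta, Gamma}
Path from root to Iota: Theta -> Lambda -> Iota
  ancestors of Iota: {Theta, Lambda, Iota}
Common ancestors: {Theta}
Walk up from Iota: Iota (not in ancestors of Gamma), Lambda (not in ancestors of Gamma), Theta (in ancestors of Gamma)
Deepest common ancestor (LCA) = Theta

Answer: Theta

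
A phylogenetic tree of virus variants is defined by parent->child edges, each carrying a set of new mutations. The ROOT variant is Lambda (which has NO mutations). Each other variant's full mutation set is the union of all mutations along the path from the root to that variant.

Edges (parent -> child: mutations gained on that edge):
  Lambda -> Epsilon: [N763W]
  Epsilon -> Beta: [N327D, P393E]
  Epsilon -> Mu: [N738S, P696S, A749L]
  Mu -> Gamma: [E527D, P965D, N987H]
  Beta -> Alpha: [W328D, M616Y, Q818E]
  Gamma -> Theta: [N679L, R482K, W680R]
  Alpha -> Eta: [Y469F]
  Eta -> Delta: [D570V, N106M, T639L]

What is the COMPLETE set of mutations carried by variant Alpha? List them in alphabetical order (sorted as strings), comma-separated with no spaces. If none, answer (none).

At Lambda: gained [] -> total []
At Epsilon: gained ['N763W'] -> total ['N763W']
At Beta: gained ['N327D', 'P393E'] -> total ['N327D', 'N763W', 'P393E']
At Alpha: gained ['W328D', 'M616Y', 'Q818E'] -> total ['M616Y', 'N327D', 'N763W', 'P393E', 'Q818E', 'W328D']

Answer: M616Y,N327D,N763W,P393E,Q818E,W328D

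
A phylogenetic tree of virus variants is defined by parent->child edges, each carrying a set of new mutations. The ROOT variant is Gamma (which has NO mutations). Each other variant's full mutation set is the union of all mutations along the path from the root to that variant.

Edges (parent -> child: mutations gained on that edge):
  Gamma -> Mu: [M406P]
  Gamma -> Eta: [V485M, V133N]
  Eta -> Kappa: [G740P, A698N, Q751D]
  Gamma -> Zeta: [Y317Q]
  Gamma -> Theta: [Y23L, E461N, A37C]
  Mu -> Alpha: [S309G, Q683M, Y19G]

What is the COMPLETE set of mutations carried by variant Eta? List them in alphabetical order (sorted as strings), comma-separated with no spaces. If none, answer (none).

Answer: V133N,V485M

Derivation:
At Gamma: gained [] -> total []
At Eta: gained ['V485M', 'V133N'] -> total ['V133N', 'V485M']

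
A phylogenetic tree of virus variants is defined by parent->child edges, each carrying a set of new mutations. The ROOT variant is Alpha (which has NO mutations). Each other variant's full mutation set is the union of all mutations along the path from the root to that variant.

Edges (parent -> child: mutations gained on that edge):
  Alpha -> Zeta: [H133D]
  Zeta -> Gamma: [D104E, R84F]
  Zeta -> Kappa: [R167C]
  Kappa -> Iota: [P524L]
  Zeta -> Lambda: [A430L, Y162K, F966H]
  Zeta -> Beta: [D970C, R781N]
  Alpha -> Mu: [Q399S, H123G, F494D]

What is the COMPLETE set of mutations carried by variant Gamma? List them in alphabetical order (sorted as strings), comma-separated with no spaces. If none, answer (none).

Answer: D104E,H133D,R84F

Derivation:
At Alpha: gained [] -> total []
At Zeta: gained ['H133D'] -> total ['H133D']
At Gamma: gained ['D104E', 'R84F'] -> total ['D104E', 'H133D', 'R84F']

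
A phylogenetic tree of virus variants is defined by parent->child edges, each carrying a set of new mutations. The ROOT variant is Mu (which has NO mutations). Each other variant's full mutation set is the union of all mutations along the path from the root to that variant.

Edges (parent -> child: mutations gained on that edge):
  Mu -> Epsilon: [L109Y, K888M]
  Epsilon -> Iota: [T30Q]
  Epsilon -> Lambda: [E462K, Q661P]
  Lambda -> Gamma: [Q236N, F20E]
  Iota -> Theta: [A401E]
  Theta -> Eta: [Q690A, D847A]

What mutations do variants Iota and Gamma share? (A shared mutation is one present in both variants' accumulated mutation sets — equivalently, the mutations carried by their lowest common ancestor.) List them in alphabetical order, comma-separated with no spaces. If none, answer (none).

Accumulating mutations along path to Iota:
  At Mu: gained [] -> total []
  At Epsilon: gained ['L109Y', 'K888M'] -> total ['K888M', 'L109Y']
  At Iota: gained ['T30Q'] -> total ['K888M', 'L109Y', 'T30Q']
Mutations(Iota) = ['K888M', 'L109Y', 'T30Q']
Accumulating mutations along path to Gamma:
  At Mu: gained [] -> total []
  At Epsilon: gained ['L109Y', 'K888M'] -> total ['K888M', 'L109Y']
  At Lambda: gained ['E462K', 'Q661P'] -> total ['E462K', 'K888M', 'L109Y', 'Q661P']
  At Gamma: gained ['Q236N', 'F20E'] -> total ['E462K', 'F20E', 'K888M', 'L109Y', 'Q236N', 'Q661P']
Mutations(Gamma) = ['E462K', 'F20E', 'K888M', 'L109Y', 'Q236N', 'Q661P']
Intersection: ['K888M', 'L109Y', 'T30Q'] ∩ ['E462K', 'F20E', 'K888M', 'L109Y', 'Q236N', 'Q661P'] = ['K888M', 'L109Y']

Answer: K888M,L109Y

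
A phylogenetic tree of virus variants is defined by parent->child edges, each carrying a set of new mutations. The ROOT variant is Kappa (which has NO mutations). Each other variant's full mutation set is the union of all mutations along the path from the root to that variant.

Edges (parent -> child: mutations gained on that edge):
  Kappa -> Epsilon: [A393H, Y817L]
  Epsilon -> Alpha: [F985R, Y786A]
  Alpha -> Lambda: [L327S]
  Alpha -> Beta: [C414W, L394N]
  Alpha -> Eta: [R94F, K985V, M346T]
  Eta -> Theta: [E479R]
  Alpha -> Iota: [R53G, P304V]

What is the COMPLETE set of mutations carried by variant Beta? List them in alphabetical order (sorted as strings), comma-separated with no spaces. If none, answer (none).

Answer: A393H,C414W,F985R,L394N,Y786A,Y817L

Derivation:
At Kappa: gained [] -> total []
At Epsilon: gained ['A393H', 'Y817L'] -> total ['A393H', 'Y817L']
At Alpha: gained ['F985R', 'Y786A'] -> total ['A393H', 'F985R', 'Y786A', 'Y817L']
At Beta: gained ['C414W', 'L394N'] -> total ['A393H', 'C414W', 'F985R', 'L394N', 'Y786A', 'Y817L']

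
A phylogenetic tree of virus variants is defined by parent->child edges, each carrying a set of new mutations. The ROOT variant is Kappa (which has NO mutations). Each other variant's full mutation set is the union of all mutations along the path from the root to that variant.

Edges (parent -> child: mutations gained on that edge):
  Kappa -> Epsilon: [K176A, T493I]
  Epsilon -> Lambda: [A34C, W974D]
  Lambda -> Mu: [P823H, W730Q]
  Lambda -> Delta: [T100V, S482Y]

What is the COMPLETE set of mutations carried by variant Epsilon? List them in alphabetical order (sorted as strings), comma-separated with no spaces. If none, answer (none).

At Kappa: gained [] -> total []
At Epsilon: gained ['K176A', 'T493I'] -> total ['K176A', 'T493I']

Answer: K176A,T493I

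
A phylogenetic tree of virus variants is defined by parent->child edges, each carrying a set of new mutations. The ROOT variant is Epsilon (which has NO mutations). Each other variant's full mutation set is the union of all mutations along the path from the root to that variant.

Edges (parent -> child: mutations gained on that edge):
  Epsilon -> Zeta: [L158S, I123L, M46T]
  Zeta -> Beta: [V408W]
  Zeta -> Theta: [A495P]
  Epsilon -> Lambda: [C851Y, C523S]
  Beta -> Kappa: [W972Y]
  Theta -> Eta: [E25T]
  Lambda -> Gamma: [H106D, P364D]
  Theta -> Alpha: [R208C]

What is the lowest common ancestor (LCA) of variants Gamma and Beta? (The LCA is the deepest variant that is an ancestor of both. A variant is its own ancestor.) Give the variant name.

Answer: Epsilon

Derivation:
Path from root to Gamma: Epsilon -> Lambda -> Gamma
  ancestors of Gamma: {Epsilon, Lambda, Gamma}
Path from root to Beta: Epsilon -> Zeta -> Beta
  ancestors of Beta: {Epsilon, Zeta, Beta}
Common ancestors: {Epsilon}
Walk up from Beta: Beta (not in ancestors of Gamma), Zeta (not in ancestors of Gamma), Epsilon (in ancestors of Gamma)
Deepest common ancestor (LCA) = Epsilon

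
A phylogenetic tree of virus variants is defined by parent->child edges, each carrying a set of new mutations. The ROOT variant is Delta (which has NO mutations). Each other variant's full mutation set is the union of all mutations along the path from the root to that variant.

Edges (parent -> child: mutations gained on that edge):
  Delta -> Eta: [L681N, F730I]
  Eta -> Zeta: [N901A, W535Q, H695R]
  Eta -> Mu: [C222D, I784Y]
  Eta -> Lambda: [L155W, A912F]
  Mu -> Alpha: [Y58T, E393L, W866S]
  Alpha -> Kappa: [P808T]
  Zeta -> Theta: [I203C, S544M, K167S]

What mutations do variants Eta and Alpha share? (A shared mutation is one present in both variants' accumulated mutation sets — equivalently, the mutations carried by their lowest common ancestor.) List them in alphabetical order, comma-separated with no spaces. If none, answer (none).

Accumulating mutations along path to Eta:
  At Delta: gained [] -> total []
  At Eta: gained ['L681N', 'F730I'] -> total ['F730I', 'L681N']
Mutations(Eta) = ['F730I', 'L681N']
Accumulating mutations along path to Alpha:
  At Delta: gained [] -> total []
  At Eta: gained ['L681N', 'F730I'] -> total ['F730I', 'L681N']
  At Mu: gained ['C222D', 'I784Y'] -> total ['C222D', 'F730I', 'I784Y', 'L681N']
  At Alpha: gained ['Y58T', 'E393L', 'W866S'] -> total ['C222D', 'E393L', 'F730I', 'I784Y', 'L681N', 'W866S', 'Y58T']
Mutations(Alpha) = ['C222D', 'E393L', 'F730I', 'I784Y', 'L681N', 'W866S', 'Y58T']
Intersection: ['F730I', 'L681N'] ∩ ['C222D', 'E393L', 'F730I', 'I784Y', 'L681N', 'W866S', 'Y58T'] = ['F730I', 'L681N']

Answer: F730I,L681N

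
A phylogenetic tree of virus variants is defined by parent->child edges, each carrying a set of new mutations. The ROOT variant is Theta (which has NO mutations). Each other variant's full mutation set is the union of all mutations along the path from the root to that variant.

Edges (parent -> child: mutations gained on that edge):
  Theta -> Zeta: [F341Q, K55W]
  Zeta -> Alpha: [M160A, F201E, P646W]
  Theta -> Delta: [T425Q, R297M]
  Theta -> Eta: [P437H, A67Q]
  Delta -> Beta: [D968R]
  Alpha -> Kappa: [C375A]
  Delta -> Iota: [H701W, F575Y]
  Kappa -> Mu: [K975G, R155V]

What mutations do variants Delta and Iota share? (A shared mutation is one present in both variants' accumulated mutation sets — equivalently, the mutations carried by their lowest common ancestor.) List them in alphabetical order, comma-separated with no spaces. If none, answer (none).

Answer: R297M,T425Q

Derivation:
Accumulating mutations along path to Delta:
  At Theta: gained [] -> total []
  At Delta: gained ['T425Q', 'R297M'] -> total ['R297M', 'T425Q']
Mutations(Delta) = ['R297M', 'T425Q']
Accumulating mutations along path to Iota:
  At Theta: gained [] -> total []
  At Delta: gained ['T425Q', 'R297M'] -> total ['R297M', 'T425Q']
  At Iota: gained ['H701W', 'F575Y'] -> total ['F575Y', 'H701W', 'R297M', 'T425Q']
Mutations(Iota) = ['F575Y', 'H701W', 'R297M', 'T425Q']
Intersection: ['R297M', 'T425Q'] ∩ ['F575Y', 'H701W', 'R297M', 'T425Q'] = ['R297M', 'T425Q']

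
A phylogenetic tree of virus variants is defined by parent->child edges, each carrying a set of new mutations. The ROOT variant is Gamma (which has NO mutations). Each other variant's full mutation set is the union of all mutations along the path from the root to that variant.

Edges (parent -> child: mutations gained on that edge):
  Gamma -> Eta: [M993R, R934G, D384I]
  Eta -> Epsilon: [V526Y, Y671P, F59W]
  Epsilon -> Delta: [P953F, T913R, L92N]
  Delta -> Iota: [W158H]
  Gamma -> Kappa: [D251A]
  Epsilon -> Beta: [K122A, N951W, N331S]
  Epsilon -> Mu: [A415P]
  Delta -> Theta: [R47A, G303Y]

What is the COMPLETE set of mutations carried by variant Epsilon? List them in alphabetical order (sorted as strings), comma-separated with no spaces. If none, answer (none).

Answer: D384I,F59W,M993R,R934G,V526Y,Y671P

Derivation:
At Gamma: gained [] -> total []
At Eta: gained ['M993R', 'R934G', 'D384I'] -> total ['D384I', 'M993R', 'R934G']
At Epsilon: gained ['V526Y', 'Y671P', 'F59W'] -> total ['D384I', 'F59W', 'M993R', 'R934G', 'V526Y', 'Y671P']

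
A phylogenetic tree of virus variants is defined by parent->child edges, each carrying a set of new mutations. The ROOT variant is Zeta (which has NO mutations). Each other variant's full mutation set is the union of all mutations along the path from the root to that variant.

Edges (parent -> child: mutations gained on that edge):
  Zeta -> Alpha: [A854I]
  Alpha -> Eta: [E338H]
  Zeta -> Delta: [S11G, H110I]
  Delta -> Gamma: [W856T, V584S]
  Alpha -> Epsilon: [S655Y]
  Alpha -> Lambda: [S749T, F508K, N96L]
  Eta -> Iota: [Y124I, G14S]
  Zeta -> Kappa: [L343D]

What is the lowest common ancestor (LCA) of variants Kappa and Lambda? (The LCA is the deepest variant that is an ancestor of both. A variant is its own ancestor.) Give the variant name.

Path from root to Kappa: Zeta -> Kappa
  ancestors of Kappa: {Zeta, Kappa}
Path from root to Lambda: Zeta -> Alpha -> Lambda
  ancestors of Lambda: {Zeta, Alpha, Lambda}
Common ancestors: {Zeta}
Walk up from Lambda: Lambda (not in ancestors of Kappa), Alpha (not in ancestors of Kappa), Zeta (in ancestors of Kappa)
Deepest common ancestor (LCA) = Zeta

Answer: Zeta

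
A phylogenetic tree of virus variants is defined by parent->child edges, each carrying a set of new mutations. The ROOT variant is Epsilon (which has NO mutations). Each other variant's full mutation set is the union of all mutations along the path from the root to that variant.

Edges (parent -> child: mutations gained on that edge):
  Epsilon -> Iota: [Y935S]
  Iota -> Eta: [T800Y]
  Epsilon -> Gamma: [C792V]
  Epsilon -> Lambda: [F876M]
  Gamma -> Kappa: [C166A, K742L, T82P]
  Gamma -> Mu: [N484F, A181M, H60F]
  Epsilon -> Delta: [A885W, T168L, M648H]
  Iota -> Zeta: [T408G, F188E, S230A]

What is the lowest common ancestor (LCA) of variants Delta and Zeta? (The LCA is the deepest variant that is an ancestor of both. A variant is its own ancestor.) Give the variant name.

Answer: Epsilon

Derivation:
Path from root to Delta: Epsilon -> Delta
  ancestors of Delta: {Epsilon, Delta}
Path from root to Zeta: Epsilon -> Iota -> Zeta
  ancestors of Zeta: {Epsilon, Iota, Zeta}
Common ancestors: {Epsilon}
Walk up from Zeta: Zeta (not in ancestors of Delta), Iota (not in ancestors of Delta), Epsilon (in ancestors of Delta)
Deepest common ancestor (LCA) = Epsilon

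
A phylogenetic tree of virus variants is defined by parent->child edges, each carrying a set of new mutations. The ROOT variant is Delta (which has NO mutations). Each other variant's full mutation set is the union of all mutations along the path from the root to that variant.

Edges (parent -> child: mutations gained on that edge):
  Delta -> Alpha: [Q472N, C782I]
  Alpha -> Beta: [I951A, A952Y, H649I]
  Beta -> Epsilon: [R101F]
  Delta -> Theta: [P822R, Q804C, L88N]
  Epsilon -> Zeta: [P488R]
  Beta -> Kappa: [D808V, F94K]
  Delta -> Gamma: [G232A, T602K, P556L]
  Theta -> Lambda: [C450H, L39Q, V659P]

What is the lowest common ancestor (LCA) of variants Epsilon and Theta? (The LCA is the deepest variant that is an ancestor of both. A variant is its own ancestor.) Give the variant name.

Path from root to Epsilon: Delta -> Alpha -> Beta -> Epsilon
  ancestors of Epsilon: {Delta, Alpha, Beta, Epsilon}
Path from root to Theta: Delta -> Theta
  ancestors of Theta: {Delta, Theta}
Common ancestors: {Delta}
Walk up from Theta: Theta (not in ancestors of Epsilon), Delta (in ancestors of Epsilon)
Deepest common ancestor (LCA) = Delta

Answer: Delta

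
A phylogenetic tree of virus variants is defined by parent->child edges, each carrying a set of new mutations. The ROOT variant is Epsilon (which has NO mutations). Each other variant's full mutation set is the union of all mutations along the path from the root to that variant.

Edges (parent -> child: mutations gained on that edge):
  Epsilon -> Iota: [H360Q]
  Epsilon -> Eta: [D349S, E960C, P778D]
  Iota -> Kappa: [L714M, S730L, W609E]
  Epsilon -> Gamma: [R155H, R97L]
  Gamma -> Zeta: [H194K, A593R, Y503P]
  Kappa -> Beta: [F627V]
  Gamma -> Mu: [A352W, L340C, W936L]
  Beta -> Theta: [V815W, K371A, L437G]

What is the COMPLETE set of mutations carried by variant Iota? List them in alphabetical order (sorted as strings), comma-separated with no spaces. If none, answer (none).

Answer: H360Q

Derivation:
At Epsilon: gained [] -> total []
At Iota: gained ['H360Q'] -> total ['H360Q']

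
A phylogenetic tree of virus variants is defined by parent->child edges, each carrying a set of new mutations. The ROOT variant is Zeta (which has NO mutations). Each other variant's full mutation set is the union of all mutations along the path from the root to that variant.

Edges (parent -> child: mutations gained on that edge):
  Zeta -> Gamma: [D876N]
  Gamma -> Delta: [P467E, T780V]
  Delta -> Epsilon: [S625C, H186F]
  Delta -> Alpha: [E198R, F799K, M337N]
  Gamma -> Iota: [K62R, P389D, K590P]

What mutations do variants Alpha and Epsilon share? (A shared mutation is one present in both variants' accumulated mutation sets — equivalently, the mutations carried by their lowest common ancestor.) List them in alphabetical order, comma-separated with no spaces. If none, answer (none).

Accumulating mutations along path to Alpha:
  At Zeta: gained [] -> total []
  At Gamma: gained ['D876N'] -> total ['D876N']
  At Delta: gained ['P467E', 'T780V'] -> total ['D876N', 'P467E', 'T780V']
  At Alpha: gained ['E198R', 'F799K', 'M337N'] -> total ['D876N', 'E198R', 'F799K', 'M337N', 'P467E', 'T780V']
Mutations(Alpha) = ['D876N', 'E198R', 'F799K', 'M337N', 'P467E', 'T780V']
Accumulating mutations along path to Epsilon:
  At Zeta: gained [] -> total []
  At Gamma: gained ['D876N'] -> total ['D876N']
  At Delta: gained ['P467E', 'T780V'] -> total ['D876N', 'P467E', 'T780V']
  At Epsilon: gained ['S625C', 'H186F'] -> total ['D876N', 'H186F', 'P467E', 'S625C', 'T780V']
Mutations(Epsilon) = ['D876N', 'H186F', 'P467E', 'S625C', 'T780V']
Intersection: ['D876N', 'E198R', 'F799K', 'M337N', 'P467E', 'T780V'] ∩ ['D876N', 'H186F', 'P467E', 'S625C', 'T780V'] = ['D876N', 'P467E', 'T780V']

Answer: D876N,P467E,T780V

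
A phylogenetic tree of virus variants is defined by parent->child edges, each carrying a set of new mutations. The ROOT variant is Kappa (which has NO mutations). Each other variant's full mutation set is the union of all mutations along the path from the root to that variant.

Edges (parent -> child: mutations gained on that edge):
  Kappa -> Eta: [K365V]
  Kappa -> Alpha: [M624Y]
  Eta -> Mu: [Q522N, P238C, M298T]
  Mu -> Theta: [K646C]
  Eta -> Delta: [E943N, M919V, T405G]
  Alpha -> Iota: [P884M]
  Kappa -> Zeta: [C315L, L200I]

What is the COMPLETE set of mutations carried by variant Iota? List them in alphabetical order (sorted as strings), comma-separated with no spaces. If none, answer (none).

At Kappa: gained [] -> total []
At Alpha: gained ['M624Y'] -> total ['M624Y']
At Iota: gained ['P884M'] -> total ['M624Y', 'P884M']

Answer: M624Y,P884M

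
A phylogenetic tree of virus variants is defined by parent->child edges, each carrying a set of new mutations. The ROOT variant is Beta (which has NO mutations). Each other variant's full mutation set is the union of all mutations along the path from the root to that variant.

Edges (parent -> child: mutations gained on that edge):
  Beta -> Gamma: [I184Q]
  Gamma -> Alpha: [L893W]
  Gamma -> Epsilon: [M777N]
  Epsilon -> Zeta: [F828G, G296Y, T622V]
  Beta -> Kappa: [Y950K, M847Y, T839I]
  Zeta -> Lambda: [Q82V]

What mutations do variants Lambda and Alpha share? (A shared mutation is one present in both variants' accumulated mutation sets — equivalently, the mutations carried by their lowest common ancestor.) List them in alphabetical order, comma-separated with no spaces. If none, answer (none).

Answer: I184Q

Derivation:
Accumulating mutations along path to Lambda:
  At Beta: gained [] -> total []
  At Gamma: gained ['I184Q'] -> total ['I184Q']
  At Epsilon: gained ['M777N'] -> total ['I184Q', 'M777N']
  At Zeta: gained ['F828G', 'G296Y', 'T622V'] -> total ['F828G', 'G296Y', 'I184Q', 'M777N', 'T622V']
  At Lambda: gained ['Q82V'] -> total ['F828G', 'G296Y', 'I184Q', 'M777N', 'Q82V', 'T622V']
Mutations(Lambda) = ['F828G', 'G296Y', 'I184Q', 'M777N', 'Q82V', 'T622V']
Accumulating mutations along path to Alpha:
  At Beta: gained [] -> total []
  At Gamma: gained ['I184Q'] -> total ['I184Q']
  At Alpha: gained ['L893W'] -> total ['I184Q', 'L893W']
Mutations(Alpha) = ['I184Q', 'L893W']
Intersection: ['F828G', 'G296Y', 'I184Q', 'M777N', 'Q82V', 'T622V'] ∩ ['I184Q', 'L893W'] = ['I184Q']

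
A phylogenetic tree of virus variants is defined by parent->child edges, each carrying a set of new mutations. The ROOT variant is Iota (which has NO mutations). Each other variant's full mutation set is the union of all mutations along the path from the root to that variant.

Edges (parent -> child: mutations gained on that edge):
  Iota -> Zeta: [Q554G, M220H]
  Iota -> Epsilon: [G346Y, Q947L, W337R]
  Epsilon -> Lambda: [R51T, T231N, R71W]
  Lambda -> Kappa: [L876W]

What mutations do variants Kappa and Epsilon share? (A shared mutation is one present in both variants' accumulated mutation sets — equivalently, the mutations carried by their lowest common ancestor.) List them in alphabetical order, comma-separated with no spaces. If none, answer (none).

Accumulating mutations along path to Kappa:
  At Iota: gained [] -> total []
  At Epsilon: gained ['G346Y', 'Q947L', 'W337R'] -> total ['G346Y', 'Q947L', 'W337R']
  At Lambda: gained ['R51T', 'T231N', 'R71W'] -> total ['G346Y', 'Q947L', 'R51T', 'R71W', 'T231N', 'W337R']
  At Kappa: gained ['L876W'] -> total ['G346Y', 'L876W', 'Q947L', 'R51T', 'R71W', 'T231N', 'W337R']
Mutations(Kappa) = ['G346Y', 'L876W', 'Q947L', 'R51T', 'R71W', 'T231N', 'W337R']
Accumulating mutations along path to Epsilon:
  At Iota: gained [] -> total []
  At Epsilon: gained ['G346Y', 'Q947L', 'W337R'] -> total ['G346Y', 'Q947L', 'W337R']
Mutations(Epsilon) = ['G346Y', 'Q947L', 'W337R']
Intersection: ['G346Y', 'L876W', 'Q947L', 'R51T', 'R71W', 'T231N', 'W337R'] ∩ ['G346Y', 'Q947L', 'W337R'] = ['G346Y', 'Q947L', 'W337R']

Answer: G346Y,Q947L,W337R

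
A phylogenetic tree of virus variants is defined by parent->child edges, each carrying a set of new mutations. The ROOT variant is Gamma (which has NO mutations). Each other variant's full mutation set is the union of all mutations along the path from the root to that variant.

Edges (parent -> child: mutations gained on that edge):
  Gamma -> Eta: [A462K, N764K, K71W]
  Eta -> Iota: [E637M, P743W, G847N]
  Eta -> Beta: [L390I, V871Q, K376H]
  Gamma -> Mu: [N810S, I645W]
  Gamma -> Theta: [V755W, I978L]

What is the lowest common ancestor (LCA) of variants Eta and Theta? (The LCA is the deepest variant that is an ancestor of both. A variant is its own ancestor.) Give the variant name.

Answer: Gamma

Derivation:
Path from root to Eta: Gamma -> Eta
  ancestors of Eta: {Gamma, Eta}
Path from root to Theta: Gamma -> Theta
  ancestors of Theta: {Gamma, Theta}
Common ancestors: {Gamma}
Walk up from Theta: Theta (not in ancestors of Eta), Gamma (in ancestors of Eta)
Deepest common ancestor (LCA) = Gamma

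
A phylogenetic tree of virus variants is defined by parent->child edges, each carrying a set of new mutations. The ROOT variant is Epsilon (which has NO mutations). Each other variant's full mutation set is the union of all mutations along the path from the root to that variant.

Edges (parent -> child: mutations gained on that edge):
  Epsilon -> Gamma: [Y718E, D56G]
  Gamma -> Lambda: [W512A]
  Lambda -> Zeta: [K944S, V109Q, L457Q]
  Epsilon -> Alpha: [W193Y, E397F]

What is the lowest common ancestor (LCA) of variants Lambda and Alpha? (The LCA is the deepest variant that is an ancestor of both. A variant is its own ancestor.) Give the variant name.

Path from root to Lambda: Epsilon -> Gamma -> Lambda
  ancestors of Lambda: {Epsilon, Gamma, Lambda}
Path from root to Alpha: Epsilon -> Alpha
  ancestors of Alpha: {Epsilon, Alpha}
Common ancestors: {Epsilon}
Walk up from Alpha: Alpha (not in ancestors of Lambda), Epsilon (in ancestors of Lambda)
Deepest common ancestor (LCA) = Epsilon

Answer: Epsilon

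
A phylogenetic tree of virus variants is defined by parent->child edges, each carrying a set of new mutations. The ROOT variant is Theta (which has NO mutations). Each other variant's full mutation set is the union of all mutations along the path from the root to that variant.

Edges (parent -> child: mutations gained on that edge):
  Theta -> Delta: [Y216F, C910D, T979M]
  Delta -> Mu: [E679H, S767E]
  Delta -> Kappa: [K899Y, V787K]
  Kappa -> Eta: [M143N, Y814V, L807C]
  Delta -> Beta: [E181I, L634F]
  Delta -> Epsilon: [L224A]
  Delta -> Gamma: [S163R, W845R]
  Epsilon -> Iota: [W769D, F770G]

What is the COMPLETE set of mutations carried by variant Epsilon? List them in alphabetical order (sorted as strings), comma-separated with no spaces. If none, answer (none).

Answer: C910D,L224A,T979M,Y216F

Derivation:
At Theta: gained [] -> total []
At Delta: gained ['Y216F', 'C910D', 'T979M'] -> total ['C910D', 'T979M', 'Y216F']
At Epsilon: gained ['L224A'] -> total ['C910D', 'L224A', 'T979M', 'Y216F']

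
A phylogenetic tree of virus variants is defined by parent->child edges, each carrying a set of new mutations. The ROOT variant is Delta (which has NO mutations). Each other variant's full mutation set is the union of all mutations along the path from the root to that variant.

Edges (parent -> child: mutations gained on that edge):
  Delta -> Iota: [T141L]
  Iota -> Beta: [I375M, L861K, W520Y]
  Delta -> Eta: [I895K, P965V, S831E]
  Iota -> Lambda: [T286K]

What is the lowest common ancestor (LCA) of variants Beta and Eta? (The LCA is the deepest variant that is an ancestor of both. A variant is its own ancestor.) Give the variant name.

Path from root to Beta: Delta -> Iota -> Beta
  ancestors of Beta: {Delta, Iota, Beta}
Path from root to Eta: Delta -> Eta
  ancestors of Eta: {Delta, Eta}
Common ancestors: {Delta}
Walk up from Eta: Eta (not in ancestors of Beta), Delta (in ancestors of Beta)
Deepest common ancestor (LCA) = Delta

Answer: Delta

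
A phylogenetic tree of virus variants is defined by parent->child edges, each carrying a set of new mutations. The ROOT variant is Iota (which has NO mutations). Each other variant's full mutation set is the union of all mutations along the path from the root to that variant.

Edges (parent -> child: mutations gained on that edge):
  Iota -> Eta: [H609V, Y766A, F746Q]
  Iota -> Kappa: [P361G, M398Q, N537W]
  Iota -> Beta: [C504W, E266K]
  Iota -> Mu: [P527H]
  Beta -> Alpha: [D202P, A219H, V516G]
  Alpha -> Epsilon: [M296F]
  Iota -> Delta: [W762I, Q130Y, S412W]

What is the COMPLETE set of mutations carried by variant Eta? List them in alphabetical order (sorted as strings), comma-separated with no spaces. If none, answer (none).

At Iota: gained [] -> total []
At Eta: gained ['H609V', 'Y766A', 'F746Q'] -> total ['F746Q', 'H609V', 'Y766A']

Answer: F746Q,H609V,Y766A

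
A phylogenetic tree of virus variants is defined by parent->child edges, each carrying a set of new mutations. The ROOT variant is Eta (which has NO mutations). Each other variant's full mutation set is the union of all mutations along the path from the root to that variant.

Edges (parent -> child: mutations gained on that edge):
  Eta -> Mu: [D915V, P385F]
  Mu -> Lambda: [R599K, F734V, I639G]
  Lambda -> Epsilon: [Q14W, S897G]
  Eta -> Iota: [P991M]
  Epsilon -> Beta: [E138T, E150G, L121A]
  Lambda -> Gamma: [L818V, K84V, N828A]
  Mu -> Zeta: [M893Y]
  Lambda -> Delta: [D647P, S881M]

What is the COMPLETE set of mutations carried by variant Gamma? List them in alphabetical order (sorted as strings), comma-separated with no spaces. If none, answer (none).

At Eta: gained [] -> total []
At Mu: gained ['D915V', 'P385F'] -> total ['D915V', 'P385F']
At Lambda: gained ['R599K', 'F734V', 'I639G'] -> total ['D915V', 'F734V', 'I639G', 'P385F', 'R599K']
At Gamma: gained ['L818V', 'K84V', 'N828A'] -> total ['D915V', 'F734V', 'I639G', 'K84V', 'L818V', 'N828A', 'P385F', 'R599K']

Answer: D915V,F734V,I639G,K84V,L818V,N828A,P385F,R599K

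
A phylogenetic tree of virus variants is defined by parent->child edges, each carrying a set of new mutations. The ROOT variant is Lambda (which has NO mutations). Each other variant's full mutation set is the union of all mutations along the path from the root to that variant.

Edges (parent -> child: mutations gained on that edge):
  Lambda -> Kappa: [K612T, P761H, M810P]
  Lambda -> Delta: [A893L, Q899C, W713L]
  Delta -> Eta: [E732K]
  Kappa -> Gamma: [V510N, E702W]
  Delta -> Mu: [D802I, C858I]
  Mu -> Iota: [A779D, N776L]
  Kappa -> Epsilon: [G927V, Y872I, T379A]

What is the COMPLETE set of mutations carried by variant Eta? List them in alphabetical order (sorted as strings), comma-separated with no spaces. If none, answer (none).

Answer: A893L,E732K,Q899C,W713L

Derivation:
At Lambda: gained [] -> total []
At Delta: gained ['A893L', 'Q899C', 'W713L'] -> total ['A893L', 'Q899C', 'W713L']
At Eta: gained ['E732K'] -> total ['A893L', 'E732K', 'Q899C', 'W713L']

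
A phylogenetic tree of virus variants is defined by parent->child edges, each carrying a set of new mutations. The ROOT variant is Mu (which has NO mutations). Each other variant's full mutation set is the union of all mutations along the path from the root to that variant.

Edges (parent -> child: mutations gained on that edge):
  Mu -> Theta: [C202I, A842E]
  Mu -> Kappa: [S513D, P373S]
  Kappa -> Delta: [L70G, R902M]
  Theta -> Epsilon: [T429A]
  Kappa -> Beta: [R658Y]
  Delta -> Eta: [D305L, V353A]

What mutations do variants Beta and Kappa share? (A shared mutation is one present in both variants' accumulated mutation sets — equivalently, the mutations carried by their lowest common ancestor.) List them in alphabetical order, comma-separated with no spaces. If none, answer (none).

Answer: P373S,S513D

Derivation:
Accumulating mutations along path to Beta:
  At Mu: gained [] -> total []
  At Kappa: gained ['S513D', 'P373S'] -> total ['P373S', 'S513D']
  At Beta: gained ['R658Y'] -> total ['P373S', 'R658Y', 'S513D']
Mutations(Beta) = ['P373S', 'R658Y', 'S513D']
Accumulating mutations along path to Kappa:
  At Mu: gained [] -> total []
  At Kappa: gained ['S513D', 'P373S'] -> total ['P373S', 'S513D']
Mutations(Kappa) = ['P373S', 'S513D']
Intersection: ['P373S', 'R658Y', 'S513D'] ∩ ['P373S', 'S513D'] = ['P373S', 'S513D']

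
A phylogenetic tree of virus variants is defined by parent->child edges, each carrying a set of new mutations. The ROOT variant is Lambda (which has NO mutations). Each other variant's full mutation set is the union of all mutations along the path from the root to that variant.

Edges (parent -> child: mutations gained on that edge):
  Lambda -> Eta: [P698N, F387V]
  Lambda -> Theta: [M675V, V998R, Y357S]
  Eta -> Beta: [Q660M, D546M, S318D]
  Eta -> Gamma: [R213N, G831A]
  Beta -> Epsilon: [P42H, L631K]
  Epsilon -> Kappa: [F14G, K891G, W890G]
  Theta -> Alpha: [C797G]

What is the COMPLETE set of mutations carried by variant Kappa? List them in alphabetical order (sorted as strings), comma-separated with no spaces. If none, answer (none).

Answer: D546M,F14G,F387V,K891G,L631K,P42H,P698N,Q660M,S318D,W890G

Derivation:
At Lambda: gained [] -> total []
At Eta: gained ['P698N', 'F387V'] -> total ['F387V', 'P698N']
At Beta: gained ['Q660M', 'D546M', 'S318D'] -> total ['D546M', 'F387V', 'P698N', 'Q660M', 'S318D']
At Epsilon: gained ['P42H', 'L631K'] -> total ['D546M', 'F387V', 'L631K', 'P42H', 'P698N', 'Q660M', 'S318D']
At Kappa: gained ['F14G', 'K891G', 'W890G'] -> total ['D546M', 'F14G', 'F387V', 'K891G', 'L631K', 'P42H', 'P698N', 'Q660M', 'S318D', 'W890G']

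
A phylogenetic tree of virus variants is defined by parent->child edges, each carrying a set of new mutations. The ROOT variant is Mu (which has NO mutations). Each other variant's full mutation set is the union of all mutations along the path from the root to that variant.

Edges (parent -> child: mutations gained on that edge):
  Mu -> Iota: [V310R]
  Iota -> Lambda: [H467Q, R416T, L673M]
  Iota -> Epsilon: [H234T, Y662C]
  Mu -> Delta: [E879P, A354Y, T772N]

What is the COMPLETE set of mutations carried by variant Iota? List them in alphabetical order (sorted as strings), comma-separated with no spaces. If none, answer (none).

Answer: V310R

Derivation:
At Mu: gained [] -> total []
At Iota: gained ['V310R'] -> total ['V310R']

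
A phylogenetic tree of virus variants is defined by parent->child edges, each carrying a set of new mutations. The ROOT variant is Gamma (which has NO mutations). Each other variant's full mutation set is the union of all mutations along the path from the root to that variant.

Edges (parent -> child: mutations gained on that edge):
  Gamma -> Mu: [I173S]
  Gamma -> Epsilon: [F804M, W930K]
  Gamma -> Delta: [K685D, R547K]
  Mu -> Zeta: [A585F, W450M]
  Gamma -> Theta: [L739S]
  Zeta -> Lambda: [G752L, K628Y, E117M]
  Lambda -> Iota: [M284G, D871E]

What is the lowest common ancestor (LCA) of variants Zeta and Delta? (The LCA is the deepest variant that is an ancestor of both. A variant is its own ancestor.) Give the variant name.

Answer: Gamma

Derivation:
Path from root to Zeta: Gamma -> Mu -> Zeta
  ancestors of Zeta: {Gamma, Mu, Zeta}
Path from root to Delta: Gamma -> Delta
  ancestors of Delta: {Gamma, Delta}
Common ancestors: {Gamma}
Walk up from Delta: Delta (not in ancestors of Zeta), Gamma (in ancestors of Zeta)
Deepest common ancestor (LCA) = Gamma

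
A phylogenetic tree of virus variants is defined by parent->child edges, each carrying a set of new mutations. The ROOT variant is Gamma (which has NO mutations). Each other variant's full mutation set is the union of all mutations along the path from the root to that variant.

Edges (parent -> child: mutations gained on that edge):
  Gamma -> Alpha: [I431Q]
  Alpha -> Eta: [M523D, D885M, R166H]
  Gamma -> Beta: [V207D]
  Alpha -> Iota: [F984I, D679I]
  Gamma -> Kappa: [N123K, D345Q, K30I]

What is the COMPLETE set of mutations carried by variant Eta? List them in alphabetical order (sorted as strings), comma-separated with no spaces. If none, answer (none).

Answer: D885M,I431Q,M523D,R166H

Derivation:
At Gamma: gained [] -> total []
At Alpha: gained ['I431Q'] -> total ['I431Q']
At Eta: gained ['M523D', 'D885M', 'R166H'] -> total ['D885M', 'I431Q', 'M523D', 'R166H']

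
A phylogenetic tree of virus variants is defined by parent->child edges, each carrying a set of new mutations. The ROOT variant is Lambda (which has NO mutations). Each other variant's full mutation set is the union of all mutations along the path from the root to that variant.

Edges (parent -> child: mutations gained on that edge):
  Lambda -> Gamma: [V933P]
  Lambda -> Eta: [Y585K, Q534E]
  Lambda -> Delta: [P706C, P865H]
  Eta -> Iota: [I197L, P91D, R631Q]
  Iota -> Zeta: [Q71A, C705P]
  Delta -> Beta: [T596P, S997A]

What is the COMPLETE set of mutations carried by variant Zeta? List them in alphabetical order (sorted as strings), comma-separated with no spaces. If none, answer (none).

Answer: C705P,I197L,P91D,Q534E,Q71A,R631Q,Y585K

Derivation:
At Lambda: gained [] -> total []
At Eta: gained ['Y585K', 'Q534E'] -> total ['Q534E', 'Y585K']
At Iota: gained ['I197L', 'P91D', 'R631Q'] -> total ['I197L', 'P91D', 'Q534E', 'R631Q', 'Y585K']
At Zeta: gained ['Q71A', 'C705P'] -> total ['C705P', 'I197L', 'P91D', 'Q534E', 'Q71A', 'R631Q', 'Y585K']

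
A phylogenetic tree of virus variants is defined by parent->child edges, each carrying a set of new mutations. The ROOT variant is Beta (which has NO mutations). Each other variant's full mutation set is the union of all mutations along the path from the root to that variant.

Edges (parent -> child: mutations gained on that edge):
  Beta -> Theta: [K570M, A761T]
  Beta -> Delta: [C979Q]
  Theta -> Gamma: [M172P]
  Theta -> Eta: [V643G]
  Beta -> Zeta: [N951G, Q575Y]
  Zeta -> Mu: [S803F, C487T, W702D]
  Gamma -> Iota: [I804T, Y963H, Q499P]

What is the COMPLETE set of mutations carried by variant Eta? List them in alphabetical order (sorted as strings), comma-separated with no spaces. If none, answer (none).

Answer: A761T,K570M,V643G

Derivation:
At Beta: gained [] -> total []
At Theta: gained ['K570M', 'A761T'] -> total ['A761T', 'K570M']
At Eta: gained ['V643G'] -> total ['A761T', 'K570M', 'V643G']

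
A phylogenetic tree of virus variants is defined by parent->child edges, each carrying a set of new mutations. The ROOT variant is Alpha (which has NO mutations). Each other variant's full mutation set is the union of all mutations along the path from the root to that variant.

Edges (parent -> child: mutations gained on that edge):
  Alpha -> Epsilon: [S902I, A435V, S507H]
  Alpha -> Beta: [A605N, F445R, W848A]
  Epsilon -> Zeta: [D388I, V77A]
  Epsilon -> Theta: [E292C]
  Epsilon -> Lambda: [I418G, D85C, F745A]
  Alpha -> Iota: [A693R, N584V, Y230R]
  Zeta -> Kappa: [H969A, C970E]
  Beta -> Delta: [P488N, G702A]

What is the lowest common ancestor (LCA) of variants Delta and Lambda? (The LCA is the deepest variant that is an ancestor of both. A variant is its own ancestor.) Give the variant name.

Answer: Alpha

Derivation:
Path from root to Delta: Alpha -> Beta -> Delta
  ancestors of Delta: {Alpha, Beta, Delta}
Path from root to Lambda: Alpha -> Epsilon -> Lambda
  ancestors of Lambda: {Alpha, Epsilon, Lambda}
Common ancestors: {Alpha}
Walk up from Lambda: Lambda (not in ancestors of Delta), Epsilon (not in ancestors of Delta), Alpha (in ancestors of Delta)
Deepest common ancestor (LCA) = Alpha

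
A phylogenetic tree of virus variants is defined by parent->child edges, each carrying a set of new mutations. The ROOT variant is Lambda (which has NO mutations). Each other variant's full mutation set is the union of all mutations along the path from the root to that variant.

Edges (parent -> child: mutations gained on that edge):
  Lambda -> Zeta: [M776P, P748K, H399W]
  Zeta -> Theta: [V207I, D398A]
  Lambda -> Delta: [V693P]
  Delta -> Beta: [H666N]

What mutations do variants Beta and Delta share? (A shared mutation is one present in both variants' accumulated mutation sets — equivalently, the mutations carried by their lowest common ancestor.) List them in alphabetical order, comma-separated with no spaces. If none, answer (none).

Accumulating mutations along path to Beta:
  At Lambda: gained [] -> total []
  At Delta: gained ['V693P'] -> total ['V693P']
  At Beta: gained ['H666N'] -> total ['H666N', 'V693P']
Mutations(Beta) = ['H666N', 'V693P']
Accumulating mutations along path to Delta:
  At Lambda: gained [] -> total []
  At Delta: gained ['V693P'] -> total ['V693P']
Mutations(Delta) = ['V693P']
Intersection: ['H666N', 'V693P'] ∩ ['V693P'] = ['V693P']

Answer: V693P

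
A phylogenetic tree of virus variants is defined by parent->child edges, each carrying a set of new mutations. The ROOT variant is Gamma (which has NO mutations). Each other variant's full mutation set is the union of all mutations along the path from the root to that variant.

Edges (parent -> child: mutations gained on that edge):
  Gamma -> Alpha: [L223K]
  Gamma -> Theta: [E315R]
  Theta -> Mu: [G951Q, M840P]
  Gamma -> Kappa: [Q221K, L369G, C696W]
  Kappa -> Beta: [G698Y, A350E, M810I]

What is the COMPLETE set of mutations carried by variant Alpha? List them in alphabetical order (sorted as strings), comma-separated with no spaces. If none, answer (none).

At Gamma: gained [] -> total []
At Alpha: gained ['L223K'] -> total ['L223K']

Answer: L223K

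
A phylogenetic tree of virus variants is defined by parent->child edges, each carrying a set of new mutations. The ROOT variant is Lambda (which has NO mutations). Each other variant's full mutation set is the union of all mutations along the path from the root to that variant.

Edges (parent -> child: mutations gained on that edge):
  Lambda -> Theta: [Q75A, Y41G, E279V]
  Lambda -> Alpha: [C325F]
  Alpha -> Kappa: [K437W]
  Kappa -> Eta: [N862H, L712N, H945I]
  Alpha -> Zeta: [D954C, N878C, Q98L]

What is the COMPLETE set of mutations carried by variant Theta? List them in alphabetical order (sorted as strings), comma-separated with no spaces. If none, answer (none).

Answer: E279V,Q75A,Y41G

Derivation:
At Lambda: gained [] -> total []
At Theta: gained ['Q75A', 'Y41G', 'E279V'] -> total ['E279V', 'Q75A', 'Y41G']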